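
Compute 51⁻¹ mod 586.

586 = 11×51 + 25
51 = 2×25 + 1
25 = 25×1 + 0
gcd(51, 586) = 1, so the inverse exists.
Back-substitute for 1:
1 = 1×51 − 2×25
  = −2×586 + 23×51
So 51⁻¹ ≡ 23 (mod 586).

23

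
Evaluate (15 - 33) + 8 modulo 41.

15 - 33 = -18 ≡ 23 (mod 41)
23 + 8 = 31

31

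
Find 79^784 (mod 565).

Compute successive squares:
784 in binary is 1100010000, i.e. 784 = 512 + 256 + 16.
79^1 ≡ 79 (mod 565)
79^2 ≡ 79^2 = 6241 ≡ 26 (mod 565)
79^4 ≡ 26^2 = 676 ≡ 111 (mod 565)
79^8 ≡ 111^2 = 12321 ≡ 456 (mod 565)
79^16 ≡ 456^2 = 207936 ≡ 16 (mod 565)
79^32 ≡ 16^2 = 256 (mod 565)
79^64 ≡ 256^2 = 65536 ≡ 561 (mod 565)
79^128 ≡ 561^2 = 314721 ≡ 16 (mod 565)
79^256 ≡ 16^2 = 256 (mod 565)
79^512 ≡ 256^2 = 65536 ≡ 561 (mod 565)
79^784 = 79^512 * 79^256 * 79^16 ≡ 561 * 256 * 16 (mod 565).
Accumulate the product:
561 * 256 = 143616 ≡ 106
106 * 16 = 1696 ≡ 1

1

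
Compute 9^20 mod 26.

3

By square-and-multiply:
9^1 ≡ 9 (mod 26)
9^2 ≡ 9^2 = 81 ≡ 3 (mod 26)
9^4 ≡ 3^2 = 9 (mod 26)
9^8 ≡ 9^2 = 81 ≡ 3 (mod 26)
9^16 ≡ 3^2 = 9 (mod 26)
9^20 = 9^16 · 9^4 ≡ 9 · 9 (mod 26).
9 · 9 = 81 ≡ 3 (mod 26).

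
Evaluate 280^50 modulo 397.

246

280^1 ≡ 280 (mod 397)
280^2 ≡ 280^2 = 78400 ≡ 191 (mod 397)
280^4 ≡ 191^2 = 36481 ≡ 354 (mod 397)
280^8 ≡ 354^2 = 125316 ≡ 261 (mod 397)
280^16 ≡ 261^2 = 68121 ≡ 234 (mod 397)
280^32 ≡ 234^2 = 54756 ≡ 367 (mod 397)
280^50 = 280^32 * 280^16 * 280^2 ≡ 367 * 234 * 191 (mod 397).
Accumulate the product:
367 * 234 = 85878 ≡ 126
126 * 191 = 24066 ≡ 246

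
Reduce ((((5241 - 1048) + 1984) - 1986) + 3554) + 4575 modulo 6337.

5241 - 1048 = 4193
4193 + 1984 = 6177
6177 - 1986 = 4191
4191 + 3554 = 7745 ≡ 1408 (mod 6337)
1408 + 4575 = 5983

5983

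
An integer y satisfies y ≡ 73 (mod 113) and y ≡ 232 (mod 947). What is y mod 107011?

58946

113⁻¹ mod 947: 113×176 ≡ 1 (mod 947), so 113⁻¹ ≡ 176.
y = 73 + 113×((232 − 73)×176 mod 947) = 73 + 113×521 = 58946.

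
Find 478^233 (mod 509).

47

By square-and-multiply:
478^1 ≡ 478 (mod 509)
478^2 ≡ 478^2 = 228484 ≡ 452 (mod 509)
478^4 ≡ 452^2 = 204304 ≡ 195 (mod 509)
478^8 ≡ 195^2 = 38025 ≡ 359 (mod 509)
478^16 ≡ 359^2 = 128881 ≡ 104 (mod 509)
478^32 ≡ 104^2 = 10816 ≡ 127 (mod 509)
478^64 ≡ 127^2 = 16129 ≡ 350 (mod 509)
478^128 ≡ 350^2 = 122500 ≡ 340 (mod 509)
478^233 = 478^128 * 478^64 * 478^32 * 478^8 * 478^1 ≡ 340 * 350 * 127 * 359 * 478 (mod 509).
Accumulate the product:
340 * 350 = 119000 ≡ 403
403 * 127 = 51181 ≡ 281
281 * 359 = 100879 ≡ 97
97 * 478 = 46366 ≡ 47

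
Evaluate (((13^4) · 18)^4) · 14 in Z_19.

12

(13)^4 ≡ 4 (mod 19)
4 · 18 = 72 ≡ 15 (mod 19)
(15)^4 ≡ 9 (mod 19)
9 · 14 = 126 ≡ 12 (mod 19)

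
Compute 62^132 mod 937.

By square-and-multiply:
62^1 ≡ 62 (mod 937)
62^2 ≡ 62^2 = 3844 ≡ 96 (mod 937)
62^4 ≡ 96^2 = 9216 ≡ 783 (mod 937)
62^8 ≡ 783^2 = 613089 ≡ 291 (mod 937)
62^16 ≡ 291^2 = 84681 ≡ 351 (mod 937)
62^32 ≡ 351^2 = 123201 ≡ 454 (mod 937)
62^64 ≡ 454^2 = 206116 ≡ 913 (mod 937)
62^128 ≡ 913^2 = 833569 ≡ 576 (mod 937)
62^132 = 62^128 × 62^4 ≡ 576 × 783 (mod 937).
576 × 783 = 451008 ≡ 311 (mod 937).

311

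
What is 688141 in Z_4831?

688141 = 142·4831 + 2139, so 688141 ≡ 2139 (mod 4831).

2139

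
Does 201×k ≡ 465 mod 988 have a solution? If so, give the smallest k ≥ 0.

253

gcd(201, 988) = 1, so a unique solution mod 988 exists.
201⁻¹ ≡ 349 (mod 988).
k ≡ 349×465 ≡ 253 (mod 988).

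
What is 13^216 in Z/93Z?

216 in binary is 11011000, i.e. 216 = 128 + 64 + 16 + 8.
13^1 ≡ 13 (mod 93)
13^2 ≡ 13^2 = 169 ≡ 76 (mod 93)
13^4 ≡ 76^2 = 5776 ≡ 10 (mod 93)
13^8 ≡ 10^2 = 100 ≡ 7 (mod 93)
13^16 ≡ 7^2 = 49 (mod 93)
13^32 ≡ 49^2 = 2401 ≡ 76 (mod 93)
13^64 ≡ 76^2 = 5776 ≡ 10 (mod 93)
13^128 ≡ 10^2 = 100 ≡ 7 (mod 93)
13^216 = 13^128 * 13^64 * 13^16 * 13^8 ≡ 7 * 10 * 49 * 7 (mod 93).
Accumulate the product:
7 * 10 = 70
70 * 49 = 3430 ≡ 82
82 * 7 = 574 ≡ 16

16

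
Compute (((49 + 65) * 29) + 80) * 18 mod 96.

49 + 65 = 114 ≡ 18 (mod 96)
18 * 29 = 522 ≡ 42 (mod 96)
42 + 80 = 122 ≡ 26 (mod 96)
26 * 18 = 468 ≡ 84 (mod 96)

84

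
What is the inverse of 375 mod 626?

Apply the Euclidean algorithm and back-substitute:
626 = 1*375 + 251
375 = 1*251 + 124
251 = 2*124 + 3
124 = 41*3 + 1
3 = 3*1 + 0
gcd(375, 626) = 1, so the inverse exists.
Bézout: 1 = −124*626 + 207*375.
So 375⁻¹ ≡ 207 (mod 626).

207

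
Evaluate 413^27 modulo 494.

413^1 ≡ 413 (mod 494)
413^2 ≡ 413^2 = 170569 ≡ 139 (mod 494)
413^4 ≡ 139^2 = 19321 ≡ 55 (mod 494)
413^8 ≡ 55^2 = 3025 ≡ 61 (mod 494)
413^16 ≡ 61^2 = 3721 ≡ 263 (mod 494)
413^27 = 413^16 * 413^8 * 413^2 * 413^1 ≡ 263 * 61 * 139 * 413 (mod 494).
Accumulate the product:
263 * 61 = 16043 ≡ 235
235 * 139 = 32665 ≡ 61
61 * 413 = 25193 ≡ 493

493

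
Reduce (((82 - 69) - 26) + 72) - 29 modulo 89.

82 - 69 = 13
13 - 26 = -13 ≡ 76 (mod 89)
76 + 72 = 148 ≡ 59 (mod 89)
59 - 29 = 30

30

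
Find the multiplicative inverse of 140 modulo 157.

157 = 1×140 + 17
140 = 8×17 + 4
17 = 4×4 + 1
4 = 4×1 + 0
gcd(140, 157) = 1, so the inverse exists.
Back-substitute for 1:
1 = 1×17 − 4×4
  = −4×140 + 33×17
  = 33×157 − 37×140
So 140⁻¹ ≡ −37 ≡ 120 (mod 157).

120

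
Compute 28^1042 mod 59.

Using repeated squaring:
1042 in binary is 10000010010, i.e. 1042 = 1024 + 16 + 2.
28^1 ≡ 28 (mod 59)
28^2 ≡ 28^2 = 784 ≡ 17 (mod 59)
28^4 ≡ 17^2 = 289 ≡ 53 (mod 59)
28^8 ≡ 53^2 = 2809 ≡ 36 (mod 59)
28^16 ≡ 36^2 = 1296 ≡ 57 (mod 59)
28^32 ≡ 57^2 = 3249 ≡ 4 (mod 59)
28^64 ≡ 4^2 = 16 (mod 59)
28^128 ≡ 16^2 = 256 ≡ 20 (mod 59)
28^256 ≡ 20^2 = 400 ≡ 46 (mod 59)
28^512 ≡ 46^2 = 2116 ≡ 51 (mod 59)
28^1024 ≡ 51^2 = 2601 ≡ 5 (mod 59)
28^1042 = 28^1024 · 28^16 · 28^2 ≡ 5 · 57 · 17 (mod 59).
Accumulate the product:
5 · 57 = 285 ≡ 49
49 · 17 = 833 ≡ 7

7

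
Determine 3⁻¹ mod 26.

By the extended Euclidean algorithm:
26 = 8×3 + 2
3 = 1×2 + 1
2 = 2×1 + 0
gcd(3, 26) = 1, so the inverse exists.
Bézout: 1 = −1×26 + 9×3.
So 3⁻¹ ≡ 9 (mod 26).

9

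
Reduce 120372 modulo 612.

120372 = 196*612 + 420, so 120372 ≡ 420 (mod 612).

420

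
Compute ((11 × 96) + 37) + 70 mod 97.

11 × 96 = 1056 ≡ 86 (mod 97)
86 + 37 = 123 ≡ 26 (mod 97)
26 + 70 = 96

96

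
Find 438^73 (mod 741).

Compute successive squares:
73 in binary is 1001001, i.e. 73 = 64 + 8 + 1.
438^1 ≡ 438 (mod 741)
438^2 ≡ 438^2 = 191844 ≡ 666 (mod 741)
438^4 ≡ 666^2 = 443556 ≡ 438 (mod 741)
438^8 ≡ 438^2 = 191844 ≡ 666 (mod 741)
438^16 ≡ 666^2 = 443556 ≡ 438 (mod 741)
438^32 ≡ 438^2 = 191844 ≡ 666 (mod 741)
438^64 ≡ 666^2 = 443556 ≡ 438 (mod 741)
438^73 = 438^64 * 438^8 * 438^1 ≡ 438 * 666 * 438 (mod 741).
Accumulate the product:
438 * 666 = 291708 ≡ 495
495 * 438 = 216810 ≡ 438

438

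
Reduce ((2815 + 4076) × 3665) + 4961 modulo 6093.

4991

2815 + 4076 = 6891 ≡ 798 (mod 6093)
798 × 3665 = 2924670 ≡ 30 (mod 6093)
30 + 4961 = 4991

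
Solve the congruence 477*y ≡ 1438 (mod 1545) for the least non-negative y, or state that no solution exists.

gcd(477, 1545) = 3, and 3 does not divide 1438.
So the congruence has no solution.

no solution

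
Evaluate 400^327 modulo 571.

Using repeated squaring:
327 in binary is 101000111, i.e. 327 = 256 + 64 + 4 + 2 + 1.
400^1 ≡ 400 (mod 571)
400^2 ≡ 400^2 = 160000 ≡ 120 (mod 571)
400^4 ≡ 120^2 = 14400 ≡ 125 (mod 571)
400^8 ≡ 125^2 = 15625 ≡ 208 (mod 571)
400^16 ≡ 208^2 = 43264 ≡ 439 (mod 571)
400^32 ≡ 439^2 = 192721 ≡ 294 (mod 571)
400^64 ≡ 294^2 = 86436 ≡ 215 (mod 571)
400^128 ≡ 215^2 = 46225 ≡ 545 (mod 571)
400^256 ≡ 545^2 = 297025 ≡ 105 (mod 571)
400^327 = 400^256 * 400^64 * 400^4 * 400^2 * 400^1 ≡ 105 * 215 * 125 * 120 * 400 (mod 571).
Accumulate the product:
105 * 215 = 22575 ≡ 306
306 * 125 = 38250 ≡ 564
564 * 120 = 67680 ≡ 302
302 * 400 = 120800 ≡ 319

319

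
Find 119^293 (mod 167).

By square-and-multiply:
119^1 ≡ 119 (mod 167)
119^2 ≡ 119^2 = 14161 ≡ 133 (mod 167)
119^4 ≡ 133^2 = 17689 ≡ 154 (mod 167)
119^8 ≡ 154^2 = 23716 ≡ 2 (mod 167)
119^16 ≡ 2^2 = 4 (mod 167)
119^32 ≡ 4^2 = 16 (mod 167)
119^64 ≡ 16^2 = 256 ≡ 89 (mod 167)
119^128 ≡ 89^2 = 7921 ≡ 72 (mod 167)
119^256 ≡ 72^2 = 5184 ≡ 7 (mod 167)
119^293 = 119^256 * 119^32 * 119^4 * 119^1 ≡ 7 * 16 * 154 * 119 (mod 167).
Accumulate the product:
7 * 16 = 112
112 * 154 = 17248 ≡ 47
47 * 119 = 5593 ≡ 82

82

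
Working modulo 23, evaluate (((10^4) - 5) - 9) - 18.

(10)^4 ≡ 18 (mod 23)
18 - 5 = 13
13 - 9 = 4
4 - 18 = -14 ≡ 9 (mod 23)

9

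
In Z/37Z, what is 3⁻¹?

Apply the Euclidean algorithm and back-substitute:
37 = 12*3 + 1
3 = 3*1 + 0
gcd(3, 37) = 1, so the inverse exists.
Back-substitute for 1:
1 = 1*37 − 12*3
So 3⁻¹ ≡ −12 ≡ 25 (mod 37).

25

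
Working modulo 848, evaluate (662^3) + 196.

(662)^3 ≡ 616 (mod 848)
616 + 196 = 812

812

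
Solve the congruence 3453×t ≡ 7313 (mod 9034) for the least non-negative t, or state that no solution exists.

1237

gcd(3453, 9034) = 1, so a unique solution mod 9034 exists.
3453⁻¹ ≡ 225 (mod 9034).
t ≡ 225×7313 ≡ 1237 (mod 9034).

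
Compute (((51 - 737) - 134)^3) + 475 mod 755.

51 - 737 = -686 ≡ 69 (mod 755)
69 - 134 = -65 ≡ 690 (mod 755)
(690)^3 ≡ 195 (mod 755)
195 + 475 = 670

670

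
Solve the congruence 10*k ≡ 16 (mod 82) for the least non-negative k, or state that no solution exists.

gcd(10, 82) = 2, and 2 | 16, so solutions exist.
Divide through by 2: 5*k ≡ 8 mod 41.
5⁻¹ ≡ 33 (mod 41).
k ≡ 33*8 ≡ 18 (mod 41).
The smallest non-negative solution is k = 18.

18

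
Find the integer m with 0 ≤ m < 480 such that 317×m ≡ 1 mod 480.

480 = 1×317 + 163
317 = 1×163 + 154
163 = 1×154 + 9
154 = 17×9 + 1
9 = 9×1 + 0
gcd(317, 480) = 1, so the inverse exists.
Bézout: 1 = −35×480 + 53×317.
So 317⁻¹ ≡ 53 (mod 480).

53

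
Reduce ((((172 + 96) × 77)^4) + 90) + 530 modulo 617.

172 + 96 = 268
268 × 77 = 20636 ≡ 275 (mod 617)
(275)^4 ≡ 418 (mod 617)
418 + 90 = 508
508 + 530 = 1038 ≡ 421 (mod 617)

421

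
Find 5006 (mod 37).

11

5006 = 135×37 + 11, so 5006 ≡ 11 (mod 37).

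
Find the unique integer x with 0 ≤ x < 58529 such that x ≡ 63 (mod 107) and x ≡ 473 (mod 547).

30558

107⁻¹ mod 547: 107*501 ≡ 1 (mod 547), so 107⁻¹ ≡ 501.
x = 63 + 107*((473 − 63)*501 mod 547) = 63 + 107*285 = 30558.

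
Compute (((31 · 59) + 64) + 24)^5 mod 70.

31 · 59 = 1829 ≡ 9 (mod 70)
9 + 64 = 73 ≡ 3 (mod 70)
3 + 24 = 27
(27)^5 ≡ 27 (mod 70)

27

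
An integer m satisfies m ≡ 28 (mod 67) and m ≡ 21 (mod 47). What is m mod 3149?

67⁻¹ mod 47: 67*40 ≡ 1 (mod 47), so 67⁻¹ ≡ 40.
m = 28 + 67*((21 − 28)*40 mod 47) = 28 + 67*2 = 162.

162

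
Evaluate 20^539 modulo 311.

20^1 ≡ 20 (mod 311)
20^2 ≡ 20^2 = 400 ≡ 89 (mod 311)
20^4 ≡ 89^2 = 7921 ≡ 146 (mod 311)
20^8 ≡ 146^2 = 21316 ≡ 168 (mod 311)
20^16 ≡ 168^2 = 28224 ≡ 234 (mod 311)
20^32 ≡ 234^2 = 54756 ≡ 20 (mod 311)
20^64 ≡ 20^2 = 400 ≡ 89 (mod 311)
20^128 ≡ 89^2 = 7921 ≡ 146 (mod 311)
20^256 ≡ 146^2 = 21316 ≡ 168 (mod 311)
20^512 ≡ 168^2 = 28224 ≡ 234 (mod 311)
20^539 = 20^512 · 20^16 · 20^8 · 20^2 · 20^1 ≡ 234 · 234 · 168 · 89 · 20 (mod 311).
Accumulate the product:
234 · 234 = 54756 ≡ 20
20 · 168 = 3360 ≡ 250
250 · 89 = 22250 ≡ 169
169 · 20 = 3380 ≡ 270

270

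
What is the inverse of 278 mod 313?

Apply the Euclidean algorithm and back-substitute:
313 = 1×278 + 35
278 = 7×35 + 33
35 = 1×33 + 2
33 = 16×2 + 1
2 = 2×1 + 0
gcd(278, 313) = 1, so the inverse exists.
Bézout: 1 = −135×313 + 152×278.
So 278⁻¹ ≡ 152 (mod 313).

152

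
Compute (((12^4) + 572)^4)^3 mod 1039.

(12)^4 ≡ 995 (mod 1039)
995 + 572 = 1567 ≡ 528 (mod 1039)
(528)^4 ≡ 90 (mod 1039)
(90)^3 ≡ 661 (mod 1039)

661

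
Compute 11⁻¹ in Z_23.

23 = 2×11 + 1
11 = 11×1 + 0
gcd(11, 23) = 1, so the inverse exists.
Bézout: 1 = 1×23 − 2×11.
So 11⁻¹ ≡ −2 ≡ 21 (mod 23).

21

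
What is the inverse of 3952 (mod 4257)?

3601

4257 = 1*3952 + 305
3952 = 12*305 + 292
305 = 1*292 + 13
292 = 22*13 + 6
13 = 2*6 + 1
6 = 6*1 + 0
gcd(3952, 4257) = 1, so the inverse exists.
Bézout: 1 = 609*4257 − 656*3952.
So 3952⁻¹ ≡ −656 ≡ 3601 (mod 4257).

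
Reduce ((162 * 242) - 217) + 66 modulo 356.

162 * 242 = 39204 ≡ 44 (mod 356)
44 - 217 = -173 ≡ 183 (mod 356)
183 + 66 = 249

249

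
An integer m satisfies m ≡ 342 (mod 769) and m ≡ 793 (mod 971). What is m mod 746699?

769⁻¹ mod 971: 769×697 ≡ 1 (mod 971), so 769⁻¹ ≡ 697.
m = 342 + 769×((793 − 342)×697 mod 971) = 342 + 769×714 = 549408.

549408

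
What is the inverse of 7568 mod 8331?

By the extended Euclidean algorithm:
8331 = 1*7568 + 763
7568 = 9*763 + 701
763 = 1*701 + 62
701 = 11*62 + 19
62 = 3*19 + 5
19 = 3*5 + 4
5 = 1*4 + 1
4 = 4*1 + 0
gcd(7568, 8331) = 1, so the inverse exists.
Back-substitute for 1:
1 = 1*5 − 1*4
  = −1*19 + 4*5
  = 4*62 − 13*19
  = −13*701 + 147*62
  = 147*763 − 160*701
  = −160*7568 + 1587*763
  = 1587*8331 − 1747*7568
So 7568⁻¹ ≡ −1747 ≡ 6584 (mod 8331).

6584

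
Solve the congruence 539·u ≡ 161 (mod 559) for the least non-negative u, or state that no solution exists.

gcd(539, 559) = 1, so a unique solution mod 559 exists.
539⁻¹ ≡ 531 (mod 559).
u ≡ 531·161 ≡ 523 (mod 559).

523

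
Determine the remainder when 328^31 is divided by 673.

By square-and-multiply:
31 in binary is 11111, i.e. 31 = 16 + 8 + 4 + 2 + 1.
328^1 ≡ 328 (mod 673)
328^2 ≡ 328^2 = 107584 ≡ 577 (mod 673)
328^4 ≡ 577^2 = 332929 ≡ 467 (mod 673)
328^8 ≡ 467^2 = 218089 ≡ 37 (mod 673)
328^16 ≡ 37^2 = 1369 ≡ 23 (mod 673)
328^31 = 328^16 × 328^8 × 328^4 × 328^2 × 328^1 ≡ 23 × 37 × 467 × 577 × 328 (mod 673).
Accumulate the product:
23 × 37 = 851 ≡ 178
178 × 467 = 83126 ≡ 347
347 × 577 = 200219 ≡ 338
338 × 328 = 110864 ≡ 492

492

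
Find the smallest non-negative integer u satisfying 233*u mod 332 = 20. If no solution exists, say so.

gcd(233, 332) = 1, so a unique solution mod 332 exists.
233⁻¹ ≡ 57 (mod 332).
u ≡ 57*20 ≡ 144 (mod 332).

144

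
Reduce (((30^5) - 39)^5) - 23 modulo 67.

43

(30)^5 ≡ 38 (mod 67)
38 - 39 = -1 ≡ 66 (mod 67)
(66)^5 ≡ 66 (mod 67)
66 - 23 = 43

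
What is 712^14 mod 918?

Using repeated squaring:
14 in binary is 1110, i.e. 14 = 8 + 4 + 2.
712^1 ≡ 712 (mod 918)
712^2 ≡ 712^2 = 506944 ≡ 208 (mod 918)
712^4 ≡ 208^2 = 43264 ≡ 118 (mod 918)
712^8 ≡ 118^2 = 13924 ≡ 154 (mod 918)
712^14 = 712^8 * 712^4 * 712^2 ≡ 154 * 118 * 208 (mod 918).
Accumulate the product:
154 * 118 = 18172 ≡ 730
730 * 208 = 151840 ≡ 370

370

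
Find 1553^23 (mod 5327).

3695

23 in binary is 10111, i.e. 23 = 16 + 4 + 2 + 1.
1553^1 ≡ 1553 (mod 5327)
1553^2 ≡ 1553^2 = 2411809 ≡ 4005 (mod 5327)
1553^4 ≡ 4005^2 = 16040025 ≡ 428 (mod 5327)
1553^8 ≡ 428^2 = 183184 ≡ 2066 (mod 5327)
1553^16 ≡ 2066^2 = 4268356 ≡ 1429 (mod 5327)
1553^23 = 1553^16 × 1553^4 × 1553^2 × 1553^1 ≡ 1429 × 428 × 4005 × 1553 (mod 5327).
Accumulate the product:
1429 × 428 = 611612 ≡ 4334
4334 × 4005 = 17357670 ≡ 2304
2304 × 1553 = 3578112 ≡ 3695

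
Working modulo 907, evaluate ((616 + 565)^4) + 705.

101

616 + 565 = 1181 ≡ 274 (mod 907)
(274)^4 ≡ 303 (mod 907)
303 + 705 = 1008 ≡ 101 (mod 907)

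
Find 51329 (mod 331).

51329 = 155·331 + 24, so 51329 ≡ 24 (mod 331).

24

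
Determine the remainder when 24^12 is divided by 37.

10

24^1 ≡ 24 (mod 37)
24^2 ≡ 24^2 = 576 ≡ 21 (mod 37)
24^4 ≡ 21^2 = 441 ≡ 34 (mod 37)
24^8 ≡ 34^2 = 1156 ≡ 9 (mod 37)
24^12 = 24^8 · 24^4 ≡ 9 · 34 (mod 37).
9 · 34 = 306 ≡ 10 (mod 37).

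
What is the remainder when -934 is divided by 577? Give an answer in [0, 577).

220

-934 = -2×577 + 220, so -934 ≡ 220 (mod 577).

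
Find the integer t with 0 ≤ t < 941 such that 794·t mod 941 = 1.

Run the extended Euclidean algorithm:
941 = 1×794 + 147
794 = 5×147 + 59
147 = 2×59 + 29
59 = 2×29 + 1
29 = 29×1 + 0
gcd(794, 941) = 1, so the inverse exists.
Back-substitute for 1:
1 = 1×59 − 2×29
  = −2×147 + 5×59
  = 5×794 − 27×147
  = −27×941 + 32×794
So 794⁻¹ ≡ 32 (mod 941).

32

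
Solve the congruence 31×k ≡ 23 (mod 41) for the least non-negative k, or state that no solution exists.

10

gcd(31, 41) = 1, so a unique solution mod 41 exists.
31⁻¹ ≡ 4 (mod 41).
k ≡ 4×23 ≡ 10 (mod 41).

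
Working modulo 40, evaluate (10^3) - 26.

(10)^3 ≡ 0 (mod 40)
0 - 26 = -26 ≡ 14 (mod 40)

14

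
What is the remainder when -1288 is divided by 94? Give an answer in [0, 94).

28

-1288 = -14·94 + 28, so -1288 ≡ 28 (mod 94).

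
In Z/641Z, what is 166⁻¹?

641 = 3×166 + 143
166 = 1×143 + 23
143 = 6×23 + 5
23 = 4×5 + 3
5 = 1×3 + 2
3 = 1×2 + 1
2 = 2×1 + 0
gcd(166, 641) = 1, so the inverse exists.
Bézout: 1 = −65×641 + 251×166.
So 166⁻¹ ≡ 251 (mod 641).

251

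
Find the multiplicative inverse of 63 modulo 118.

15

By the extended Euclidean algorithm:
118 = 1*63 + 55
63 = 1*55 + 8
55 = 6*8 + 7
8 = 1*7 + 1
7 = 7*1 + 0
gcd(63, 118) = 1, so the inverse exists.
Back-substitute for 1:
1 = 1*8 − 1*7
  = −1*55 + 7*8
  = 7*63 − 8*55
  = −8*118 + 15*63
So 63⁻¹ ≡ 15 (mod 118).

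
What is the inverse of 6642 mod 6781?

By the extended Euclidean algorithm:
6781 = 1·6642 + 139
6642 = 47·139 + 109
139 = 1·109 + 30
109 = 3·30 + 19
30 = 1·19 + 11
19 = 1·11 + 8
11 = 1·8 + 3
8 = 2·3 + 2
3 = 1·2 + 1
2 = 2·1 + 0
gcd(6642, 6781) = 1, so the inverse exists.
Back-substitute for 1:
1 = 1·3 − 1·2
  = −1·8 + 3·3
  = 3·11 − 4·8
  = −4·19 + 7·11
  = 7·30 − 11·19
  = −11·109 + 40·30
  = 40·139 − 51·109
  = −51·6642 + 2437·139
  = 2437·6781 − 2488·6642
So 6642⁻¹ ≡ −2488 ≡ 4293 (mod 6781).

4293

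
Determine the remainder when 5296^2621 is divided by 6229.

5296^1 ≡ 5296 (mod 6229)
5296^2 ≡ 5296^2 = 28047616 ≡ 4658 (mod 6229)
5296^4 ≡ 4658^2 = 21696964 ≡ 1357 (mod 6229)
5296^8 ≡ 1357^2 = 1841449 ≡ 3894 (mod 6229)
5296^16 ≡ 3894^2 = 15163236 ≡ 1850 (mod 6229)
5296^32 ≡ 1850^2 = 3422500 ≡ 2779 (mod 6229)
5296^64 ≡ 2779^2 = 7722841 ≡ 5110 (mod 6229)
5296^128 ≡ 5110^2 = 26112100 ≡ 132 (mod 6229)
5296^256 ≡ 132^2 = 17424 ≡ 4966 (mod 6229)
5296^512 ≡ 4966^2 = 24661156 ≡ 545 (mod 6229)
5296^1024 ≡ 545^2 = 297025 ≡ 4262 (mod 6229)
5296^2048 ≡ 4262^2 = 18164644 ≡ 880 (mod 6229)
5296^2621 = 5296^2048 × 5296^512 × 5296^32 × 5296^16 × 5296^8 × 5296^4 × 5296^1 ≡ 880 × 545 × 2779 × 1850 × 3894 × 1357 × 5296 (mod 6229).
Accumulate the product:
880 × 545 = 479600 ≡ 6196
6196 × 2779 = 17218684 ≡ 1728
1728 × 1850 = 3196800 ≡ 1323
1323 × 3894 = 5151762 ≡ 379
379 × 1357 = 514303 ≡ 3525
3525 × 5296 = 18668400 ≡ 87

87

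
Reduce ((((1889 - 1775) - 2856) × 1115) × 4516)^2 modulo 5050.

2650

1889 - 1775 = 114
114 - 2856 = -2742 ≡ 2308 (mod 5050)
2308 × 1115 = 2573420 ≡ 2970 (mod 5050)
2970 × 4516 = 13412520 ≡ 4770 (mod 5050)
(4770)^2 ≡ 2650 (mod 5050)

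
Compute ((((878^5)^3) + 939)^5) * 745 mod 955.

745

(878)^5 ≡ 38 (mod 955)
(38)^3 ≡ 437 (mod 955)
437 + 939 = 1376 ≡ 421 (mod 955)
(421)^5 ≡ 1 (mod 955)
1 * 745 = 745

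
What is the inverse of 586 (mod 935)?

By the extended Euclidean algorithm:
935 = 1*586 + 349
586 = 1*349 + 237
349 = 1*237 + 112
237 = 2*112 + 13
112 = 8*13 + 8
13 = 1*8 + 5
8 = 1*5 + 3
5 = 1*3 + 2
3 = 1*2 + 1
2 = 2*1 + 0
gcd(586, 935) = 1, so the inverse exists.
Back-substitute for 1:
1 = 1*3 − 1*2
  = −1*5 + 2*3
  = 2*8 − 3*5
  = −3*13 + 5*8
  = 5*112 − 43*13
  = −43*237 + 91*112
  = 91*349 − 134*237
  = −134*586 + 225*349
  = 225*935 − 359*586
So 586⁻¹ ≡ −359 ≡ 576 (mod 935).

576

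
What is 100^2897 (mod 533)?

406

By square-and-multiply:
100^1 ≡ 100 (mod 533)
100^2 ≡ 100^2 = 10000 ≡ 406 (mod 533)
100^4 ≡ 406^2 = 164836 ≡ 139 (mod 533)
100^8 ≡ 139^2 = 19321 ≡ 133 (mod 533)
100^16 ≡ 133^2 = 17689 ≡ 100 (mod 533)
100^32 ≡ 100^2 = 10000 ≡ 406 (mod 533)
100^64 ≡ 406^2 = 164836 ≡ 139 (mod 533)
100^128 ≡ 139^2 = 19321 ≡ 133 (mod 533)
100^256 ≡ 133^2 = 17689 ≡ 100 (mod 533)
100^512 ≡ 100^2 = 10000 ≡ 406 (mod 533)
100^1024 ≡ 406^2 = 164836 ≡ 139 (mod 533)
100^2048 ≡ 139^2 = 19321 ≡ 133 (mod 533)
100^2897 = 100^2048 × 100^512 × 100^256 × 100^64 × 100^16 × 100^1 ≡ 133 × 406 × 100 × 139 × 100 × 100 (mod 533).
Accumulate the product:
133 × 406 = 53998 ≡ 165
165 × 100 = 16500 ≡ 510
510 × 139 = 70890 ≡ 1
1 × 100 = 100
100 × 100 = 10000 ≡ 406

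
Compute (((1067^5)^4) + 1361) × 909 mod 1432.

922

(1067)^5 ≡ 19 (mod 1432)
(19)^4 ≡ 9 (mod 1432)
9 + 1361 = 1370
1370 × 909 = 1245330 ≡ 922 (mod 1432)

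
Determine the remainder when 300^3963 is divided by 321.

225

Using repeated squaring:
3963 in binary is 111101111011, i.e. 3963 = 2048 + 1024 + 512 + 256 + 64 + 32 + 16 + 8 + 2 + 1.
300^1 ≡ 300 (mod 321)
300^2 ≡ 300^2 = 90000 ≡ 120 (mod 321)
300^4 ≡ 120^2 = 14400 ≡ 276 (mod 321)
300^8 ≡ 276^2 = 76176 ≡ 99 (mod 321)
300^16 ≡ 99^2 = 9801 ≡ 171 (mod 321)
300^32 ≡ 171^2 = 29241 ≡ 30 (mod 321)
300^64 ≡ 30^2 = 900 ≡ 258 (mod 321)
300^128 ≡ 258^2 = 66564 ≡ 117 (mod 321)
300^256 ≡ 117^2 = 13689 ≡ 207 (mod 321)
300^512 ≡ 207^2 = 42849 ≡ 156 (mod 321)
300^1024 ≡ 156^2 = 24336 ≡ 261 (mod 321)
300^2048 ≡ 261^2 = 68121 ≡ 69 (mod 321)
300^3963 = 300^2048 · 300^1024 · 300^512 · 300^256 · 300^64 · 300^32 · 300^16 · 300^8 · 300^2 · 300^1 ≡ 69 · 261 · 156 · 207 · 258 · 30 · 171 · 99 · 120 · 300 (mod 321).
Accumulate the product:
69 · 261 = 18009 ≡ 33
33 · 156 = 5148 ≡ 12
12 · 207 = 2484 ≡ 237
237 · 258 = 61146 ≡ 156
156 · 30 = 4680 ≡ 186
186 · 171 = 31806 ≡ 27
27 · 99 = 2673 ≡ 105
105 · 120 = 12600 ≡ 81
81 · 300 = 24300 ≡ 225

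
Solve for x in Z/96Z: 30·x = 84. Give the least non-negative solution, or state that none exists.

gcd(30, 96) = 6, and 6 | 84, so solutions exist.
Divide through by 6: 5·x ≡ 14 mod 16.
5⁻¹ ≡ 13 (mod 16).
x ≡ 13·14 ≡ 6 (mod 16).
The smallest non-negative solution is x = 6.

6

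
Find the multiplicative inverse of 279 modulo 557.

2

Run the extended Euclidean algorithm:
557 = 1×279 + 278
279 = 1×278 + 1
278 = 278×1 + 0
gcd(279, 557) = 1, so the inverse exists.
Bézout: 1 = −1×557 + 2×279.
So 279⁻¹ ≡ 2 (mod 557).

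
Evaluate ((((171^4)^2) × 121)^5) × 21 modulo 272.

(171)^4 ≡ 1 (mod 272)
(1)^2 ≡ 1 (mod 272)
1 × 121 = 121
(121)^5 ≡ 185 (mod 272)
185 × 21 = 3885 ≡ 77 (mod 272)

77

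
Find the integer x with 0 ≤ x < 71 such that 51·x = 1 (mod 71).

39

By the extended Euclidean algorithm:
71 = 1×51 + 20
51 = 2×20 + 11
20 = 1×11 + 9
11 = 1×9 + 2
9 = 4×2 + 1
2 = 2×1 + 0
gcd(51, 71) = 1, so the inverse exists.
Bézout: 1 = 23×71 − 32×51.
So 51⁻¹ ≡ −32 ≡ 39 (mod 71).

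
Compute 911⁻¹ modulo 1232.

687

Run the extended Euclidean algorithm:
1232 = 1·911 + 321
911 = 2·321 + 269
321 = 1·269 + 52
269 = 5·52 + 9
52 = 5·9 + 7
9 = 1·7 + 2
7 = 3·2 + 1
2 = 2·1 + 0
gcd(911, 1232) = 1, so the inverse exists.
Back-substitute for 1:
1 = 1·7 − 3·2
  = −3·9 + 4·7
  = 4·52 − 23·9
  = −23·269 + 119·52
  = 119·321 − 142·269
  = −142·911 + 403·321
  = 403·1232 − 545·911
So 911⁻¹ ≡ −545 ≡ 687 (mod 1232).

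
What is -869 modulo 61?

-869 = -15×61 + 46, so -869 ≡ 46 (mod 61).

46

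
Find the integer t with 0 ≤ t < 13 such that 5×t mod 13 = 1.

Run the extended Euclidean algorithm:
13 = 2*5 + 3
5 = 1*3 + 2
3 = 1*2 + 1
2 = 2*1 + 0
gcd(5, 13) = 1, so the inverse exists.
Bézout: 1 = 2*13 − 5*5.
So 5⁻¹ ≡ −5 ≡ 8 (mod 13).

8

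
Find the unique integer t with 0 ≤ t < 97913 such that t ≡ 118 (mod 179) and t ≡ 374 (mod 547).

25536

179⁻¹ mod 547: 179×492 ≡ 1 (mod 547), so 179⁻¹ ≡ 492.
t = 118 + 179×((374 − 118)×492 mod 547) = 118 + 179×142 = 25536.
Check: 25536 mod 179 = 118, 25536 mod 547 = 374. ✓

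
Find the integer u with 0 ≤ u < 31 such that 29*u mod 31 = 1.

15

31 = 1*29 + 2
29 = 14*2 + 1
2 = 2*1 + 0
gcd(29, 31) = 1, so the inverse exists.
Bézout: 1 = −14*31 + 15*29.
So 29⁻¹ ≡ 15 (mod 31).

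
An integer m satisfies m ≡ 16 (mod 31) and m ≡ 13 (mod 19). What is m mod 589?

31⁻¹ mod 19: 31*8 ≡ 1 (mod 19), so 31⁻¹ ≡ 8.
m = 16 + 31*((13 − 16)*8 mod 19) = 16 + 31*14 = 450.
Check: 450 mod 31 = 16, 450 mod 19 = 13. ✓

450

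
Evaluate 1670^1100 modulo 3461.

2158

Using repeated squaring:
1100 in binary is 10001001100, i.e. 1100 = 1024 + 64 + 8 + 4.
1670^1 ≡ 1670 (mod 3461)
1670^2 ≡ 1670^2 = 2788900 ≡ 2795 (mod 3461)
1670^4 ≡ 2795^2 = 7812025 ≡ 548 (mod 3461)
1670^8 ≡ 548^2 = 300304 ≡ 2658 (mod 3461)
1670^16 ≡ 2658^2 = 7064964 ≡ 1063 (mod 3461)
1670^32 ≡ 1063^2 = 1129969 ≡ 1683 (mod 3461)
1670^64 ≡ 1683^2 = 2832489 ≡ 1391 (mod 3461)
1670^128 ≡ 1391^2 = 1934881 ≡ 182 (mod 3461)
1670^256 ≡ 182^2 = 33124 ≡ 1975 (mod 3461)
1670^512 ≡ 1975^2 = 3900625 ≡ 78 (mod 3461)
1670^1024 ≡ 78^2 = 6084 ≡ 2623 (mod 3461)
1670^1100 = 1670^1024 × 1670^64 × 1670^8 × 1670^4 ≡ 2623 × 1391 × 2658 × 548 (mod 3461).
Accumulate the product:
2623 × 1391 = 3648593 ≡ 699
699 × 2658 = 1857942 ≡ 2846
2846 × 548 = 1559608 ≡ 2158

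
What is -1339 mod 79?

4

-1339 = -17·79 + 4, so -1339 ≡ 4 (mod 79).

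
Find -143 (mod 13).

0

-143 = -11*13 + 0, so -143 ≡ 0 (mod 13).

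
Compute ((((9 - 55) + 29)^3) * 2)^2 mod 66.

9 - 55 = -46 ≡ 20 (mod 66)
20 + 29 = 49
(49)^3 ≡ 37 (mod 66)
37 * 2 = 74 ≡ 8 (mod 66)
(8)^2 ≡ 64 (mod 66)

64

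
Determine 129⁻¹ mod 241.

71

241 = 1*129 + 112
129 = 1*112 + 17
112 = 6*17 + 10
17 = 1*10 + 7
10 = 1*7 + 3
7 = 2*3 + 1
3 = 3*1 + 0
gcd(129, 241) = 1, so the inverse exists.
Bézout: 1 = −38*241 + 71*129.
So 129⁻¹ ≡ 71 (mod 241).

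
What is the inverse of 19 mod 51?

By the extended Euclidean algorithm:
51 = 2·19 + 13
19 = 1·13 + 6
13 = 2·6 + 1
6 = 6·1 + 0
gcd(19, 51) = 1, so the inverse exists.
Bézout: 1 = 3·51 − 8·19.
So 19⁻¹ ≡ −8 ≡ 43 (mod 51).

43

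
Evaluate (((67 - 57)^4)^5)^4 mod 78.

67 - 57 = 10
(10)^4 ≡ 16 (mod 78)
(16)^5 ≡ 22 (mod 78)
(22)^4 ≡ 22 (mod 78)

22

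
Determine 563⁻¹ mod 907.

By the extended Euclidean algorithm:
907 = 1×563 + 344
563 = 1×344 + 219
344 = 1×219 + 125
219 = 1×125 + 94
125 = 1×94 + 31
94 = 3×31 + 1
31 = 31×1 + 0
gcd(563, 907) = 1, so the inverse exists.
Bézout: 1 = −18×907 + 29×563.
So 563⁻¹ ≡ 29 (mod 907).

29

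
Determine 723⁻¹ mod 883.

883 = 1*723 + 160
723 = 4*160 + 83
160 = 1*83 + 77
83 = 1*77 + 6
77 = 12*6 + 5
6 = 1*5 + 1
5 = 5*1 + 0
gcd(723, 883) = 1, so the inverse exists.
Bézout: 1 = −122*883 + 149*723.
So 723⁻¹ ≡ 149 (mod 883).

149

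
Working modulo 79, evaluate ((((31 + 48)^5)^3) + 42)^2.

26

31 + 48 = 79 ≡ 0 (mod 79)
(0)^5 ≡ 0 (mod 79)
(0)^3 ≡ 0 (mod 79)
0 + 42 = 42
(42)^2 ≡ 26 (mod 79)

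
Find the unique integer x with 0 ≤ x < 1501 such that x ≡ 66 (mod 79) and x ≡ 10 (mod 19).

1093

79⁻¹ mod 19: 79·13 ≡ 1 (mod 19), so 79⁻¹ ≡ 13.
x = 66 + 79·((10 − 66)·13 mod 19) = 66 + 79·13 = 1093.
Check: 1093 mod 79 = 66, 1093 mod 19 = 10. ✓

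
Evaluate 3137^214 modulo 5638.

Compute successive squares:
214 in binary is 11010110, i.e. 214 = 128 + 64 + 16 + 4 + 2.
3137^1 ≡ 3137 (mod 5638)
3137^2 ≡ 3137^2 = 9840769 ≡ 2459 (mod 5638)
3137^4 ≡ 2459^2 = 6046681 ≡ 2745 (mod 5638)
3137^8 ≡ 2745^2 = 7535025 ≡ 2657 (mod 5638)
3137^16 ≡ 2657^2 = 7059649 ≡ 873 (mod 5638)
3137^32 ≡ 873^2 = 762129 ≡ 999 (mod 5638)
3137^64 ≡ 999^2 = 998001 ≡ 75 (mod 5638)
3137^128 ≡ 75^2 = 5625 (mod 5638)
3137^214 = 3137^128 × 3137^64 × 3137^16 × 3137^4 × 3137^2 ≡ 5625 × 75 × 873 × 2745 × 2459 (mod 5638).
Accumulate the product:
5625 × 75 = 421875 ≡ 4663
4663 × 873 = 4070799 ≡ 163
163 × 2745 = 447435 ≡ 2033
2033 × 2459 = 4999147 ≡ 3879

3879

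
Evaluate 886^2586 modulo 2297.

786

2586 in binary is 101000011010, i.e. 2586 = 2048 + 512 + 16 + 8 + 2.
886^1 ≡ 886 (mod 2297)
886^2 ≡ 886^2 = 784996 ≡ 1719 (mod 2297)
886^4 ≡ 1719^2 = 2954961 ≡ 1019 (mod 2297)
886^8 ≡ 1019^2 = 1038361 ≡ 117 (mod 2297)
886^16 ≡ 117^2 = 13689 ≡ 2204 (mod 2297)
886^32 ≡ 2204^2 = 4857616 ≡ 1758 (mod 2297)
886^64 ≡ 1758^2 = 3090564 ≡ 1099 (mod 2297)
886^128 ≡ 1099^2 = 1207801 ≡ 1876 (mod 2297)
886^256 ≡ 1876^2 = 3519376 ≡ 372 (mod 2297)
886^512 ≡ 372^2 = 138384 ≡ 564 (mod 2297)
886^1024 ≡ 564^2 = 318096 ≡ 1110 (mod 2297)
886^2048 ≡ 1110^2 = 1232100 ≡ 908 (mod 2297)
886^2586 = 886^2048 · 886^512 · 886^16 · 886^8 · 886^2 ≡ 908 · 564 · 2204 · 117 · 1719 (mod 2297).
Accumulate the product:
908 · 564 = 512112 ≡ 2178
2178 · 2204 = 4800312 ≡ 1879
1879 · 117 = 219843 ≡ 1628
1628 · 1719 = 2798532 ≡ 786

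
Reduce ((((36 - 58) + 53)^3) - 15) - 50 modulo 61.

19

36 - 58 = -22 ≡ 39 (mod 61)
39 + 53 = 92 ≡ 31 (mod 61)
(31)^3 ≡ 23 (mod 61)
23 - 15 = 8
8 - 50 = -42 ≡ 19 (mod 61)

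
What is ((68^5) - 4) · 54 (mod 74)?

52

(68)^5 ≡ 68 (mod 74)
68 - 4 = 64
64 · 54 = 3456 ≡ 52 (mod 74)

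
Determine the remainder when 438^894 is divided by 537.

504

By square-and-multiply:
894 in binary is 1101111110, i.e. 894 = 512 + 256 + 64 + 32 + 16 + 8 + 4 + 2.
438^1 ≡ 438 (mod 537)
438^2 ≡ 438^2 = 191844 ≡ 135 (mod 537)
438^4 ≡ 135^2 = 18225 ≡ 504 (mod 537)
438^8 ≡ 504^2 = 254016 ≡ 15 (mod 537)
438^16 ≡ 15^2 = 225 (mod 537)
438^32 ≡ 225^2 = 50625 ≡ 147 (mod 537)
438^64 ≡ 147^2 = 21609 ≡ 129 (mod 537)
438^128 ≡ 129^2 = 16641 ≡ 531 (mod 537)
438^256 ≡ 531^2 = 281961 ≡ 36 (mod 537)
438^512 ≡ 36^2 = 1296 ≡ 222 (mod 537)
438^894 = 438^512 * 438^256 * 438^64 * 438^32 * 438^16 * 438^8 * 438^4 * 438^2 ≡ 222 * 36 * 129 * 147 * 225 * 15 * 504 * 135 (mod 537).
Accumulate the product:
222 * 36 = 7992 ≡ 474
474 * 129 = 61146 ≡ 465
465 * 147 = 68355 ≡ 156
156 * 225 = 35100 ≡ 195
195 * 15 = 2925 ≡ 240
240 * 504 = 120960 ≡ 135
135 * 135 = 18225 ≡ 504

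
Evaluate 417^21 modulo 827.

By square-and-multiply:
21 in binary is 10101, i.e. 21 = 16 + 4 + 1.
417^1 ≡ 417 (mod 827)
417^2 ≡ 417^2 = 173889 ≡ 219 (mod 827)
417^4 ≡ 219^2 = 47961 ≡ 822 (mod 827)
417^8 ≡ 822^2 = 675684 ≡ 25 (mod 827)
417^16 ≡ 25^2 = 625 (mod 827)
417^21 = 417^16 · 417^4 · 417^1 ≡ 625 · 822 · 417 (mod 827).
Accumulate the product:
625 · 822 = 513750 ≡ 183
183 · 417 = 76311 ≡ 227

227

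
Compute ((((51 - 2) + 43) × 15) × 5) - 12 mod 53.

51

51 - 2 = 49
49 + 43 = 92 ≡ 39 (mod 53)
39 × 15 = 585 ≡ 2 (mod 53)
2 × 5 = 10
10 - 12 = -2 ≡ 51 (mod 53)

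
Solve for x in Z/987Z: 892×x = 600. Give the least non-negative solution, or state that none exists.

gcd(892, 987) = 1, so a unique solution mod 987 exists.
892⁻¹ ≡ 187 (mod 987).
x ≡ 187×600 ≡ 669 (mod 987).

669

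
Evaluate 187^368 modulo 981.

Using repeated squaring:
368 in binary is 101110000, i.e. 368 = 256 + 64 + 32 + 16.
187^1 ≡ 187 (mod 981)
187^2 ≡ 187^2 = 34969 ≡ 634 (mod 981)
187^4 ≡ 634^2 = 401956 ≡ 727 (mod 981)
187^8 ≡ 727^2 = 528529 ≡ 751 (mod 981)
187^16 ≡ 751^2 = 564001 ≡ 907 (mod 981)
187^32 ≡ 907^2 = 822649 ≡ 571 (mod 981)
187^64 ≡ 571^2 = 326041 ≡ 349 (mod 981)
187^128 ≡ 349^2 = 121801 ≡ 157 (mod 981)
187^256 ≡ 157^2 = 24649 ≡ 124 (mod 981)
187^368 = 187^256 · 187^64 · 187^32 · 187^16 ≡ 124 · 349 · 571 · 907 (mod 981).
Accumulate the product:
124 · 349 = 43276 ≡ 112
112 · 571 = 63952 ≡ 187
187 · 907 = 169609 ≡ 877

877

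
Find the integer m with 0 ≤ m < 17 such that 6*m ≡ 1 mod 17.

17 = 2×6 + 5
6 = 1×5 + 1
5 = 5×1 + 0
gcd(6, 17) = 1, so the inverse exists.
Bézout: 1 = −1×17 + 3×6.
So 6⁻¹ ≡ 3 (mod 17).

3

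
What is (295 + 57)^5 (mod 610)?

562

295 + 57 = 352
(352)^5 ≡ 562 (mod 610)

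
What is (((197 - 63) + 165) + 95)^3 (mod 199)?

135

197 - 63 = 134
134 + 165 = 299 ≡ 100 (mod 199)
100 + 95 = 195
(195)^3 ≡ 135 (mod 199)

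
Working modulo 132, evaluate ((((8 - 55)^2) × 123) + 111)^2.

8 - 55 = -47 ≡ 85 (mod 132)
(85)^2 ≡ 97 (mod 132)
97 × 123 = 11931 ≡ 51 (mod 132)
51 + 111 = 162 ≡ 30 (mod 132)
(30)^2 ≡ 108 (mod 132)

108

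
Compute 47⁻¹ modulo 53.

53 = 1×47 + 6
47 = 7×6 + 5
6 = 1×5 + 1
5 = 5×1 + 0
gcd(47, 53) = 1, so the inverse exists.
Back-substitute for 1:
1 = 1×6 − 1×5
  = −1×47 + 8×6
  = 8×53 − 9×47
So 47⁻¹ ≡ −9 ≡ 44 (mod 53).

44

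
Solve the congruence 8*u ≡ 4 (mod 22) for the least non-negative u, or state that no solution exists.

6

gcd(8, 22) = 2, and 2 | 4, so solutions exist.
Divide through by 2: 4*u = 2 (mod 11).
4⁻¹ ≡ 3 (mod 11).
u ≡ 3*2 ≡ 6 (mod 11).
The smallest non-negative solution is u = 6.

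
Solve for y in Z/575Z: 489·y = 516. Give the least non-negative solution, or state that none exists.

569

gcd(489, 575) = 1, so a unique solution mod 575 exists.
489⁻¹ ≡ 234 (mod 575).
y ≡ 234·516 ≡ 569 (mod 575).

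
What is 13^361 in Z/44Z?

Using repeated squaring:
13^1 ≡ 13 (mod 44)
13^2 ≡ 13^2 = 169 ≡ 37 (mod 44)
13^4 ≡ 37^2 = 1369 ≡ 5 (mod 44)
13^8 ≡ 5^2 = 25 (mod 44)
13^16 ≡ 25^2 = 625 ≡ 9 (mod 44)
13^32 ≡ 9^2 = 81 ≡ 37 (mod 44)
13^64 ≡ 37^2 = 1369 ≡ 5 (mod 44)
13^128 ≡ 5^2 = 25 (mod 44)
13^256 ≡ 25^2 = 625 ≡ 9 (mod 44)
13^361 = 13^256 · 13^64 · 13^32 · 13^8 · 13^1 ≡ 9 · 5 · 37 · 25 · 13 (mod 44).
Accumulate the product:
9 · 5 = 45 ≡ 1
1 · 37 = 37
37 · 25 = 925 ≡ 1
1 · 13 = 13

13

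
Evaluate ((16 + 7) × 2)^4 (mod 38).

30

16 + 7 = 23
23 × 2 = 46 ≡ 8 (mod 38)
(8)^4 ≡ 30 (mod 38)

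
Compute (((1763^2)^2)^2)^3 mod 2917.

(1763)^2 ≡ 1564 (mod 2917)
(1564)^2 ≡ 1650 (mod 2917)
(1650)^2 ≡ 939 (mod 2917)
(939)^3 ≡ 992 (mod 2917)

992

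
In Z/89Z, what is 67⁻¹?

Run the extended Euclidean algorithm:
89 = 1·67 + 22
67 = 3·22 + 1
22 = 22·1 + 0
gcd(67, 89) = 1, so the inverse exists.
Bézout: 1 = −3·89 + 4·67.
So 67⁻¹ ≡ 4 (mod 89).

4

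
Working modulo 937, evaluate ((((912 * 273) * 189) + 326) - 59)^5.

601

912 * 273 = 248976 ≡ 671 (mod 937)
671 * 189 = 126819 ≡ 324 (mod 937)
324 + 326 = 650
650 - 59 = 591
(591)^5 ≡ 601 (mod 937)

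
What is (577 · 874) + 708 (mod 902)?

577 · 874 = 504298 ≡ 80 (mod 902)
80 + 708 = 788

788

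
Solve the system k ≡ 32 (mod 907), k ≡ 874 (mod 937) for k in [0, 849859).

907⁻¹ mod 937: 907×406 ≡ 1 (mod 937), so 907⁻¹ ≡ 406.
k = 32 + 907×((874 − 32)×406 mod 937) = 32 + 907×784 = 711120.

711120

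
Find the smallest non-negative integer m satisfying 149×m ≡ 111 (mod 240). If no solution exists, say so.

gcd(149, 240) = 1, so a unique solution mod 240 exists.
149⁻¹ ≡ 29 (mod 240).
m ≡ 29×111 ≡ 99 (mod 240).

99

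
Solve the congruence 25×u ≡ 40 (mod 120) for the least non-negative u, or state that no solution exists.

16

gcd(25, 120) = 5, and 5 | 40, so solutions exist.
Divide through by 5: 5×u mod 24 = 8.
5⁻¹ ≡ 5 (mod 24).
u ≡ 5×8 ≡ 16 (mod 24).
The smallest non-negative solution is u = 16.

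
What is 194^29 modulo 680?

Compute successive squares:
29 in binary is 11101, i.e. 29 = 16 + 8 + 4 + 1.
194^1 ≡ 194 (mod 680)
194^2 ≡ 194^2 = 37636 ≡ 236 (mod 680)
194^4 ≡ 236^2 = 55696 ≡ 616 (mod 680)
194^8 ≡ 616^2 = 379456 ≡ 16 (mod 680)
194^16 ≡ 16^2 = 256 (mod 680)
194^29 = 194^16 · 194^8 · 194^4 · 194^1 ≡ 256 · 16 · 616 · 194 (mod 680).
Accumulate the product:
256 · 16 = 4096 ≡ 16
16 · 616 = 9856 ≡ 336
336 · 194 = 65184 ≡ 584

584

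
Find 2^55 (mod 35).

Compute successive squares:
55 in binary is 110111, i.e. 55 = 32 + 16 + 4 + 2 + 1.
2^1 ≡ 2 (mod 35)
2^2 ≡ 2^2 = 4 (mod 35)
2^4 ≡ 4^2 = 16 (mod 35)
2^8 ≡ 16^2 = 256 ≡ 11 (mod 35)
2^16 ≡ 11^2 = 121 ≡ 16 (mod 35)
2^32 ≡ 16^2 = 256 ≡ 11 (mod 35)
2^55 = 2^32 × 2^16 × 2^4 × 2^2 × 2^1 ≡ 11 × 16 × 16 × 4 × 2 (mod 35).
Accumulate the product:
11 × 16 = 176 ≡ 1
1 × 16 = 16
16 × 4 = 64 ≡ 29
29 × 2 = 58 ≡ 23

23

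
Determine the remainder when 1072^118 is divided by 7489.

1933

Compute successive squares:
118 in binary is 1110110, i.e. 118 = 64 + 32 + 16 + 4 + 2.
1072^1 ≡ 1072 (mod 7489)
1072^2 ≡ 1072^2 = 1149184 ≡ 3367 (mod 7489)
1072^4 ≡ 3367^2 = 11336689 ≡ 5832 (mod 7489)
1072^8 ≡ 5832^2 = 34012224 ≡ 4675 (mod 7489)
1072^16 ≡ 4675^2 = 21855625 ≡ 2723 (mod 7489)
1072^32 ≡ 2723^2 = 7414729 ≡ 619 (mod 7489)
1072^64 ≡ 619^2 = 383161 ≡ 1222 (mod 7489)
1072^118 = 1072^64 × 1072^32 × 1072^16 × 1072^4 × 1072^2 ≡ 1222 × 619 × 2723 × 5832 × 3367 (mod 7489).
Accumulate the product:
1222 × 619 = 756418 ≡ 29
29 × 2723 = 78967 ≡ 4077
4077 × 5832 = 23777064 ≡ 6978
6978 × 3367 = 23494926 ≡ 1933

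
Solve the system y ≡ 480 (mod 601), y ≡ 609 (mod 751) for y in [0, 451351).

601⁻¹ mod 751: 601×5 ≡ 1 (mod 751), so 601⁻¹ ≡ 5.
y = 480 + 601×((609 − 480)×5 mod 751) = 480 + 601×645 = 388125.
Check: 388125 mod 601 = 480, 388125 mod 751 = 609. ✓

388125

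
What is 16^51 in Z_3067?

Using repeated squaring:
51 in binary is 110011, i.e. 51 = 32 + 16 + 2 + 1.
16^1 ≡ 16 (mod 3067)
16^2 ≡ 16^2 = 256 (mod 3067)
16^4 ≡ 256^2 = 65536 ≡ 1129 (mod 3067)
16^8 ≡ 1129^2 = 1274641 ≡ 1836 (mod 3067)
16^16 ≡ 1836^2 = 3370896 ≡ 263 (mod 3067)
16^32 ≡ 263^2 = 69169 ≡ 1695 (mod 3067)
16^51 = 16^32 * 16^16 * 16^2 * 16^1 ≡ 1695 * 263 * 256 * 16 (mod 3067).
Accumulate the product:
1695 * 263 = 445785 ≡ 1070
1070 * 256 = 273920 ≡ 957
957 * 16 = 15312 ≡ 3044

3044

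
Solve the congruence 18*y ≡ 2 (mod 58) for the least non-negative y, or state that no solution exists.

gcd(18, 58) = 2, and 2 | 2, so solutions exist.
Divide through by 2: 9*y ≡ 1 (mod 29).
9⁻¹ ≡ 13 (mod 29).
y ≡ 13*1 ≡ 13 (mod 29).
The smallest non-negative solution is y = 13.

13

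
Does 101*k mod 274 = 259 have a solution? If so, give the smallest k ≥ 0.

gcd(101, 274) = 1, so a unique solution mod 274 exists.
101⁻¹ ≡ 19 (mod 274).
k ≡ 19*259 ≡ 263 (mod 274).

263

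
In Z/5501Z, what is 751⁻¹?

Apply the Euclidean algorithm and back-substitute:
5501 = 7×751 + 244
751 = 3×244 + 19
244 = 12×19 + 16
19 = 1×16 + 3
16 = 5×3 + 1
3 = 3×1 + 0
gcd(751, 5501) = 1, so the inverse exists.
Back-substitute for 1:
1 = 1×16 − 5×3
  = −5×19 + 6×16
  = 6×244 − 77×19
  = −77×751 + 237×244
  = 237×5501 − 1736×751
So 751⁻¹ ≡ −1736 ≡ 3765 (mod 5501).

3765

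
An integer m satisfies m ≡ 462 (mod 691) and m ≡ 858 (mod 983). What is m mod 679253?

691⁻¹ mod 983: 691×441 ≡ 1 (mod 983), so 691⁻¹ ≡ 441.
m = 462 + 691×((858 − 462)×441 mod 983) = 462 + 691×645 = 446157.
Check: 446157 mod 691 = 462, 446157 mod 983 = 858. ✓

446157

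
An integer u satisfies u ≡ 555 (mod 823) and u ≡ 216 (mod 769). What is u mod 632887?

823⁻¹ mod 769: 823·413 ≡ 1 (mod 769), so 823⁻¹ ≡ 413.
u = 555 + 823·((216 − 555)·413 mod 769) = 555 + 823·720 = 593115.

593115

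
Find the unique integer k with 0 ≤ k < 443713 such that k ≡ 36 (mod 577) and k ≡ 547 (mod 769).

291998

577⁻¹ mod 769: 577·4 ≡ 1 (mod 769), so 577⁻¹ ≡ 4.
k = 36 + 577·((547 − 36)·4 mod 769) = 36 + 577·506 = 291998.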